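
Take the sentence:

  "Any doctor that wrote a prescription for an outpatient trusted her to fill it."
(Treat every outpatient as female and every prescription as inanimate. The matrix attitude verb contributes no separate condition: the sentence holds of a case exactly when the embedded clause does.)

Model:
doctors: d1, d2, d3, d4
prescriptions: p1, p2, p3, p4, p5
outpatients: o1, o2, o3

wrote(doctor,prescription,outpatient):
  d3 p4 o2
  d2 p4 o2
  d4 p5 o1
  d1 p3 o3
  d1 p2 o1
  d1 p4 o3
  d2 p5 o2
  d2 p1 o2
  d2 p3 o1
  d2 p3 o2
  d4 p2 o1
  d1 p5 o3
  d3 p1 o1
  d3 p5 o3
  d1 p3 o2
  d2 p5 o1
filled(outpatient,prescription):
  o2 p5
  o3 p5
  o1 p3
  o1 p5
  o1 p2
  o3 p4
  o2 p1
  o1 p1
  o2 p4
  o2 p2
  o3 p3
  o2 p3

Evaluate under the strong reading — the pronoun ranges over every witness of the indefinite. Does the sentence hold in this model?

"her" takes "an outpatient" as antecedent and "it" takes "a prescription"; both are donkey pronouns co-varying with the restrictor.
Strong reading: for every (d,p,o) with wrote(d,p,o), filled(o,p).
Restrictor triples: (d1,p2,o1)→filled(o1,p2) ✓  (d1,p3,o2)→filled(o2,p3) ✓  (d1,p3,o3)→filled(o3,p3) ✓  (d1,p4,o3)→filled(o3,p4) ✓  (d1,p5,o3)→filled(o3,p5) ✓  (d2,p1,o2)→filled(o2,p1) ✓  (d2,p3,o1)→filled(o1,p3) ✓  (d2,p3,o2)→filled(o2,p3) ✓  (d2,p4,o2)→filled(o2,p4) ✓  (d2,p5,o1)→filled(o1,p5) ✓  (d2,p5,o2)→filled(o2,p5) ✓  (d3,p1,o1)→filled(o1,p1) ✓  (d3,p4,o2)→filled(o2,p4) ✓  (d3,p5,o3)→filled(o3,p5) ✓  (d4,p2,o1)→filled(o1,p2) ✓  (d4,p5,o1)→filled(o1,p5) ✓
Every restrictor triple satisfies the scope.

True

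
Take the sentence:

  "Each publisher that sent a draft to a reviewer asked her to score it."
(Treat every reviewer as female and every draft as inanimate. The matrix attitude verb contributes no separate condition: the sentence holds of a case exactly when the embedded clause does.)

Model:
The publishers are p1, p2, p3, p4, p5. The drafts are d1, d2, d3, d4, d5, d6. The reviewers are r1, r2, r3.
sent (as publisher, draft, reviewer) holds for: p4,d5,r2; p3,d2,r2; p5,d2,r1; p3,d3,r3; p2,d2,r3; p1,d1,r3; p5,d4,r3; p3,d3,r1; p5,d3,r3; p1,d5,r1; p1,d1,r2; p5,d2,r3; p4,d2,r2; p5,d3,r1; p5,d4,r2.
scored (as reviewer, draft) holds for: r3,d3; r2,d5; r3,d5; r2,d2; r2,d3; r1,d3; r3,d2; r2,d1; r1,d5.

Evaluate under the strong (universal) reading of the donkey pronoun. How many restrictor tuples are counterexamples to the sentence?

"her" takes "a reviewer" as antecedent and "it" takes "a draft"; both are donkey pronouns co-varying with the restrictor.
Strong reading: for every (p,d,r) with sent(p,d,r), scored(r,d).
Restrictor triples: (p1,d1,r2)→scored(r2,d1) ✓  (p1,d1,r3)→scored(r3,d1) ✗  (p1,d5,r1)→scored(r1,d5) ✓  (p2,d2,r3)→scored(r3,d2) ✓  (p3,d2,r2)→scored(r2,d2) ✓  (p3,d3,r1)→scored(r1,d3) ✓  (p3,d3,r3)→scored(r3,d3) ✓  (p4,d2,r2)→scored(r2,d2) ✓  (p4,d5,r2)→scored(r2,d5) ✓  (p5,d2,r1)→scored(r1,d2) ✗  (p5,d2,r3)→scored(r3,d2) ✓  (p5,d3,r1)→scored(r1,d3) ✓  (p5,d3,r3)→scored(r3,d3) ✓  (p5,d4,r2)→scored(r2,d4) ✗  (p5,d4,r3)→scored(r3,d4) ✗
Counterexamples (restrictor triples failing the scope): 4.

4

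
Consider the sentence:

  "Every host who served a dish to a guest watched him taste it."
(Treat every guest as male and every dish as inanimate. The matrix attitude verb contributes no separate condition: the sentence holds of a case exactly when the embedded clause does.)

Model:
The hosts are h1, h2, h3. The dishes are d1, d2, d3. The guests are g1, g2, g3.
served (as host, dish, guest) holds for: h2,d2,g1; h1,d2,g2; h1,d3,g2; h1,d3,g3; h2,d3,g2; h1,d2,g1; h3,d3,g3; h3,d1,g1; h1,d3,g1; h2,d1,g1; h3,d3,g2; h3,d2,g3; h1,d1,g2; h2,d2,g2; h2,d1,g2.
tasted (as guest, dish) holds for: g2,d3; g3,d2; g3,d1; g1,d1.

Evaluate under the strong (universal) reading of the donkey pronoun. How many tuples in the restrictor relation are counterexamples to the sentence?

"him" takes "a guest" as antecedent and "it" takes "a dish"; both are donkey pronouns co-varying with the restrictor.
Strong reading: for every (h,d,g) with served(h,d,g), tasted(g,d).
Restrictor triples: (h1,d1,g2)→tasted(g2,d1) ✗  (h1,d2,g1)→tasted(g1,d2) ✗  (h1,d2,g2)→tasted(g2,d2) ✗  (h1,d3,g1)→tasted(g1,d3) ✗  (h1,d3,g2)→tasted(g2,d3) ✓  (h1,d3,g3)→tasted(g3,d3) ✗  (h2,d1,g1)→tasted(g1,d1) ✓  (h2,d1,g2)→tasted(g2,d1) ✗  (h2,d2,g1)→tasted(g1,d2) ✗  (h2,d2,g2)→tasted(g2,d2) ✗  (h2,d3,g2)→tasted(g2,d3) ✓  (h3,d1,g1)→tasted(g1,d1) ✓  (h3,d2,g3)→tasted(g3,d2) ✓  (h3,d3,g2)→tasted(g2,d3) ✓  (h3,d3,g3)→tasted(g3,d3) ✗
Counterexamples (restrictor triples failing the scope): 9.

9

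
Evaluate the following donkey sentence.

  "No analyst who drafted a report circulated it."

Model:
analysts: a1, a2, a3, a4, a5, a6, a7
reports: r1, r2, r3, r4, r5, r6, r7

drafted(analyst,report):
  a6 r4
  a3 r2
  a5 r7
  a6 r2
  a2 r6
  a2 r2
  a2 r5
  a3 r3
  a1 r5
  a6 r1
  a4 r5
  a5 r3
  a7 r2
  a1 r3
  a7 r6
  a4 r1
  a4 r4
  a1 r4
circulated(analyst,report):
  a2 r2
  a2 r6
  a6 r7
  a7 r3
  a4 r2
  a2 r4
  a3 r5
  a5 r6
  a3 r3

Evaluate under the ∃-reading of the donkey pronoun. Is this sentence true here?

"it" takes "a report" as antecedent — a donkey pronoun bound across the clause boundary.
Truth condition: for no (a,r) with drafted(a,r) does circulated(a,r) hold.
Restrictor pairs — does the scope hold? (a1,r3):fails  (a1,r4):fails  (a1,r5):fails  (a2,r2):holds  (a2,r5):fails  (a2,r6):holds  (a3,r2):fails  (a3,r3):holds  (a4,r1):fails  (a4,r4):fails  (a4,r5):fails  (a5,r3):fails  (a5,r7):fails  (a6,r1):fails  (a6,r2):fails  (a6,r4):fails  (a7,r2):fails  (a7,r6):fails
Scope holds for 3 pair(s), so the sentence is false.

False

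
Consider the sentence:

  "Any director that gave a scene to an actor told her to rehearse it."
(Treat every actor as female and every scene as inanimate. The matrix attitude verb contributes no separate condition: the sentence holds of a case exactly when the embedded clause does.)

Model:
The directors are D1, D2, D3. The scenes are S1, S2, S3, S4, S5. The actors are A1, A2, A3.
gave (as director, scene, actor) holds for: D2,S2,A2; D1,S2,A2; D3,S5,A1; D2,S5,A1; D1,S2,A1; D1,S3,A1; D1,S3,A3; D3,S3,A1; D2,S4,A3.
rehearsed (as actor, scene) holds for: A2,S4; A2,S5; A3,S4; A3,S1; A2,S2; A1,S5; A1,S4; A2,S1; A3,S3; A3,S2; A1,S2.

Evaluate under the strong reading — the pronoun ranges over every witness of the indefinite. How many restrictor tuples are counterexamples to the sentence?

2

"her" takes "an actor" as antecedent and "it" takes "a scene"; both are donkey pronouns co-varying with the restrictor.
Strong reading: for every (d,s,a) with gave(d,s,a), rehearsed(a,s).
Restrictor triples: (D1,S2,A1)→rehearsed(A1,S2) ✓  (D1,S2,A2)→rehearsed(A2,S2) ✓  (D1,S3,A1)→rehearsed(A1,S3) ✗  (D1,S3,A3)→rehearsed(A3,S3) ✓  (D2,S2,A2)→rehearsed(A2,S2) ✓  (D2,S4,A3)→rehearsed(A3,S4) ✓  (D2,S5,A1)→rehearsed(A1,S5) ✓  (D3,S3,A1)→rehearsed(A1,S3) ✗  (D3,S5,A1)→rehearsed(A1,S5) ✓
Counterexamples (restrictor triples failing the scope): 2.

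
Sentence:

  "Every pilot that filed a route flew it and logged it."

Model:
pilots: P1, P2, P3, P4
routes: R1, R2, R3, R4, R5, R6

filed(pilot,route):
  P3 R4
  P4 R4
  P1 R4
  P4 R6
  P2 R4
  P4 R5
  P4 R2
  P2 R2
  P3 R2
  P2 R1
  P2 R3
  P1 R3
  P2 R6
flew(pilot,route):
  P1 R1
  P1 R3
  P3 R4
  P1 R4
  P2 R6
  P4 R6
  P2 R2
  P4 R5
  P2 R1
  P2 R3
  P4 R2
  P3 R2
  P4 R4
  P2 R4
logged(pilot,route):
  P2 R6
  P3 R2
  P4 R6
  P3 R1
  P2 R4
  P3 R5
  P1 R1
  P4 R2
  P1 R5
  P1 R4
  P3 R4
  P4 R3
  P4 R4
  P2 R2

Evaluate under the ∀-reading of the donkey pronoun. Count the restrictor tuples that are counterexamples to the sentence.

"it" takes "a route" as antecedent — a donkey pronoun bound across the clause boundary.
Strong reading: for every (p,r) with filed(p,r), flew(p,r) ∧ logged(p,r).
Restrictor pairs: (P1,R3) ✗  (P1,R4) ✓  (P2,R1) ✗  (P2,R2) ✓  (P2,R3) ✗  (P2,R4) ✓  (P2,R6) ✓  (P3,R2) ✓  (P3,R4) ✓  (P4,R2) ✓  (P4,R4) ✓  (P4,R5) ✗  (P4,R6) ✓
Counterexamples (restrictor pairs failing the scope): 4.

4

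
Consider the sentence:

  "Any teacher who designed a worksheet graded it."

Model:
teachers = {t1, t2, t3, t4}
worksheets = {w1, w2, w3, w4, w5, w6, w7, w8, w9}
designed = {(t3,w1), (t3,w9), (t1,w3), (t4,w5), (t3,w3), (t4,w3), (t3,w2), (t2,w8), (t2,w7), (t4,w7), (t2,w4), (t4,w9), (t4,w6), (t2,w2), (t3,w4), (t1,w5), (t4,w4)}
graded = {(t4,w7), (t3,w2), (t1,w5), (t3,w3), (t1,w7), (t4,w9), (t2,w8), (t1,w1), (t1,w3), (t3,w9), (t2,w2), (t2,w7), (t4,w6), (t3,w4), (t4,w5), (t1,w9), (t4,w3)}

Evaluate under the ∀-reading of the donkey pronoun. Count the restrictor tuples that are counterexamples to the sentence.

"it" takes "a worksheet" as antecedent — a donkey pronoun bound across the clause boundary.
Strong reading: for every (t,w) with designed(t,w), graded(t,w).
Restrictor pairs: (t1,w3) ✓  (t1,w5) ✓  (t2,w2) ✓  (t2,w4) ✗  (t2,w7) ✓  (t2,w8) ✓  (t3,w1) ✗  (t3,w2) ✓  (t3,w3) ✓  (t3,w4) ✓  (t3,w9) ✓  (t4,w3) ✓  (t4,w4) ✗  (t4,w5) ✓  (t4,w6) ✓  (t4,w7) ✓  (t4,w9) ✓
Counterexamples (restrictor pairs failing the scope): 3.

3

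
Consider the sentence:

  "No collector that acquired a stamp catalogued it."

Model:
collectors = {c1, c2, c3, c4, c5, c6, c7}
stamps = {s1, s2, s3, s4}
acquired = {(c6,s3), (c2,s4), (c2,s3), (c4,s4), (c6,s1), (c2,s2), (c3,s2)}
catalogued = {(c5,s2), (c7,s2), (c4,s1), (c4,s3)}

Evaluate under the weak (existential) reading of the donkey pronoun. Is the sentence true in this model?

"it" takes "a stamp" as antecedent — a donkey pronoun bound across the clause boundary.
Truth condition: for no (c,s) with acquired(c,s) does catalogued(c,s) hold.
Restrictor pairs — does the scope hold? (c2,s2):fails  (c2,s3):fails  (c2,s4):fails  (c3,s2):fails  (c4,s4):fails  (c6,s1):fails  (c6,s3):fails
Scope holds for no restrictor pair, so the sentence is true.

True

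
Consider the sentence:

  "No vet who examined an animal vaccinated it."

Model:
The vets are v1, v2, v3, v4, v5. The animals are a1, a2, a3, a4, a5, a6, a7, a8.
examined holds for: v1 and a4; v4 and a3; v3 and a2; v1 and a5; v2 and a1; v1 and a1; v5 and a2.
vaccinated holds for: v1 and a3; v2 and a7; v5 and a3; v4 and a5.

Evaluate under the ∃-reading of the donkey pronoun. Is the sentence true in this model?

"it" takes "an animal" as antecedent — a donkey pronoun bound across the clause boundary.
Truth condition: for no (v,a) with examined(v,a) does vaccinated(v,a) hold.
Restrictor pairs — does the scope hold? (v1,a1):fails  (v1,a4):fails  (v1,a5):fails  (v2,a1):fails  (v3,a2):fails  (v4,a3):fails  (v5,a2):fails
Scope holds for no restrictor pair, so the sentence is true.

True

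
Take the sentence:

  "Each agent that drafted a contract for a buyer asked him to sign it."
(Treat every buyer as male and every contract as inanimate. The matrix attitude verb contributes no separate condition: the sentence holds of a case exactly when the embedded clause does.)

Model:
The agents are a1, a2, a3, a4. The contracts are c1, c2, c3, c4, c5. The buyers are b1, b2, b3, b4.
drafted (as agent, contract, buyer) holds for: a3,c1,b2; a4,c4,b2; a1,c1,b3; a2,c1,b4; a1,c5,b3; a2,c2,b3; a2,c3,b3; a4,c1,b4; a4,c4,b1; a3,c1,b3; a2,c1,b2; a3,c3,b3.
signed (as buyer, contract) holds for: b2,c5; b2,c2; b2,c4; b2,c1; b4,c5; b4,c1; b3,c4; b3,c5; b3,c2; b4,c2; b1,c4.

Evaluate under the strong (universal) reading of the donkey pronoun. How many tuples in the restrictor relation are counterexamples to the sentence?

4

"him" takes "a buyer" as antecedent and "it" takes "a contract"; both are donkey pronouns co-varying with the restrictor.
Strong reading: for every (a,c,b) with drafted(a,c,b), signed(b,c).
Restrictor triples: (a1,c1,b3)→signed(b3,c1) ✗  (a1,c5,b3)→signed(b3,c5) ✓  (a2,c1,b2)→signed(b2,c1) ✓  (a2,c1,b4)→signed(b4,c1) ✓  (a2,c2,b3)→signed(b3,c2) ✓  (a2,c3,b3)→signed(b3,c3) ✗  (a3,c1,b2)→signed(b2,c1) ✓  (a3,c1,b3)→signed(b3,c1) ✗  (a3,c3,b3)→signed(b3,c3) ✗  (a4,c1,b4)→signed(b4,c1) ✓  (a4,c4,b1)→signed(b1,c4) ✓  (a4,c4,b2)→signed(b2,c4) ✓
Counterexamples (restrictor triples failing the scope): 4.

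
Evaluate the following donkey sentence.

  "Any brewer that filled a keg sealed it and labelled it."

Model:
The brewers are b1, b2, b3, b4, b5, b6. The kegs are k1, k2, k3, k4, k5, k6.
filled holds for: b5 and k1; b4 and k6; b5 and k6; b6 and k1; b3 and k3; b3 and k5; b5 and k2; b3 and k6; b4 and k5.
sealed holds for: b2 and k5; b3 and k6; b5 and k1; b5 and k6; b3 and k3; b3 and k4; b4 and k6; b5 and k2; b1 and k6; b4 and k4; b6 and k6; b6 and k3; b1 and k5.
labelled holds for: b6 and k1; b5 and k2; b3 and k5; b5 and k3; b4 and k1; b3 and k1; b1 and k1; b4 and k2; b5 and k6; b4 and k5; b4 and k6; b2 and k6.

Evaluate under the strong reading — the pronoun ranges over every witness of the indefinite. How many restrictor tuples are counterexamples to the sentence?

"it" takes "a keg" as antecedent — a donkey pronoun bound across the clause boundary.
Strong reading: for every (b,k) with filled(b,k), sealed(b,k) ∧ labelled(b,k).
Restrictor pairs: (b3,k3) ✗  (b3,k5) ✗  (b3,k6) ✗  (b4,k5) ✗  (b4,k6) ✓  (b5,k1) ✗  (b5,k2) ✓  (b5,k6) ✓  (b6,k1) ✗
Counterexamples (restrictor pairs failing the scope): 6.

6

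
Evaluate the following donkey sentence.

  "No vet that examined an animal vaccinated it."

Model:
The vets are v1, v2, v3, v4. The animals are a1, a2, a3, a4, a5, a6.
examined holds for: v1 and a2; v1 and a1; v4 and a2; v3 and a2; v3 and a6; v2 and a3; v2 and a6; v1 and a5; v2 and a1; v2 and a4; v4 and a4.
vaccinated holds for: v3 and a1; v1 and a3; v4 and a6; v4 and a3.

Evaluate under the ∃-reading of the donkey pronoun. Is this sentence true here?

True

"it" takes "an animal" as antecedent — a donkey pronoun bound across the clause boundary.
Truth condition: for no (v,a) with examined(v,a) does vaccinated(v,a) hold.
Restrictor pairs — does the scope hold? (v1,a1):fails  (v1,a2):fails  (v1,a5):fails  (v2,a1):fails  (v2,a3):fails  (v2,a4):fails  (v2,a6):fails  (v3,a2):fails  (v3,a6):fails  (v4,a2):fails  (v4,a4):fails
Scope holds for no restrictor pair, so the sentence is true.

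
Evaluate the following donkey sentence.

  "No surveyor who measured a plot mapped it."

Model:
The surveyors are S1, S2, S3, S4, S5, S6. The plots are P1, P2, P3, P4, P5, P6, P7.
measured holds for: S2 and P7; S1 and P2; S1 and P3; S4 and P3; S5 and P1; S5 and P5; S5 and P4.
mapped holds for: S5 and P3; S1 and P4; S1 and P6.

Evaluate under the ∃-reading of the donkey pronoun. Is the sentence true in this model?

True

"it" takes "a plot" as antecedent — a donkey pronoun bound across the clause boundary.
Truth condition: for no (s,p) with measured(s,p) does mapped(s,p) hold.
Restrictor pairs — does the scope hold? (S1,P2):fails  (S1,P3):fails  (S2,P7):fails  (S4,P3):fails  (S5,P1):fails  (S5,P4):fails  (S5,P5):fails
Scope holds for no restrictor pair, so the sentence is true.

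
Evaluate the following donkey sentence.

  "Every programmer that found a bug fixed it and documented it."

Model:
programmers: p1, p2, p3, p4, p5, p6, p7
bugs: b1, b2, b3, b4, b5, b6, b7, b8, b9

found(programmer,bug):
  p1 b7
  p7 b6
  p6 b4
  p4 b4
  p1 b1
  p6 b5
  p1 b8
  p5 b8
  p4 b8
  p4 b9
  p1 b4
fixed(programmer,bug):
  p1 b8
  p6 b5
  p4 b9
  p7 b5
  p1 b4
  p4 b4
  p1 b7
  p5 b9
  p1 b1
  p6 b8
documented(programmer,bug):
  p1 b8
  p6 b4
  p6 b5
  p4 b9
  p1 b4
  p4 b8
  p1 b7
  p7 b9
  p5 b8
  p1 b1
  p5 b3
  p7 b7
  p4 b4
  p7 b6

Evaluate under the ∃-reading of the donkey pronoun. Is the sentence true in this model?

"it" takes "a bug" as antecedent — a donkey pronoun bound across the clause boundary.
Weak reading: every programmer p with some found-bug has at least one found-bug b such that fixed(p,b) ∧ documented(p,b).
Per programmer: p1:✓  p4:✓  p5:✗  p6:✓  p7:✗
p5 has no witness among its found-bugs.

False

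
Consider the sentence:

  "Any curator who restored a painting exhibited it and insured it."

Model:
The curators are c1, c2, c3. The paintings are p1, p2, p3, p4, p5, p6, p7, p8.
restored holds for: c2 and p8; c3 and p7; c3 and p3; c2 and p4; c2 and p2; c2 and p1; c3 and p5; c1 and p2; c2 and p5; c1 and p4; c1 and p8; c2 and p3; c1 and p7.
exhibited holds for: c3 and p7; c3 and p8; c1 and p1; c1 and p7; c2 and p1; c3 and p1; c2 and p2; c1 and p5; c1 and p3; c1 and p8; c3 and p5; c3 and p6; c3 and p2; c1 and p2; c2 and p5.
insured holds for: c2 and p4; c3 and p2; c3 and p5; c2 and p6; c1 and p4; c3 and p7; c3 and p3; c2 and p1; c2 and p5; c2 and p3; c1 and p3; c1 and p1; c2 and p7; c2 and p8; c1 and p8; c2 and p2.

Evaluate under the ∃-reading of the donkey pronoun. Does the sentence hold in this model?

True

"it" takes "a painting" as antecedent — a donkey pronoun bound across the clause boundary.
Weak reading: every curator c with some restored-painting has at least one restored-painting p such that exhibited(c,p) ∧ insured(c,p).
Per curator: c1:✓  c2:✓  c3:✓
Every curator in the restrictor has a witness.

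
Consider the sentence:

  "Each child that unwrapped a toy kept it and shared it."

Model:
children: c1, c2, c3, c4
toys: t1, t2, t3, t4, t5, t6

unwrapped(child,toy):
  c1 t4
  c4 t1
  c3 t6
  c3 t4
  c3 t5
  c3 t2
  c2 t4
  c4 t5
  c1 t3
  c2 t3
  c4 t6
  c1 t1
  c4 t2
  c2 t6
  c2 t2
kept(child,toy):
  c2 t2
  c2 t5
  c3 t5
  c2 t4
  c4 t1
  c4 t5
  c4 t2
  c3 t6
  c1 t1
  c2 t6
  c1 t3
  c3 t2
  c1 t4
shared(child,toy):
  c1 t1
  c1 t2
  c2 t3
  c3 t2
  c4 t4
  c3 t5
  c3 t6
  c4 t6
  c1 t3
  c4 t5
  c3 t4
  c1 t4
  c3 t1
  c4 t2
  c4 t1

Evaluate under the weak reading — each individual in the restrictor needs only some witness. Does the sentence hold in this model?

"it" takes "a toy" as antecedent — a donkey pronoun bound across the clause boundary.
Weak reading: every child c with some unwrapped-toy has at least one unwrapped-toy t such that kept(c,t) ∧ shared(c,t).
Per child: c1:✓  c2:✗  c3:✓  c4:✓
c2 has no witness among its unwrapped-toys.

False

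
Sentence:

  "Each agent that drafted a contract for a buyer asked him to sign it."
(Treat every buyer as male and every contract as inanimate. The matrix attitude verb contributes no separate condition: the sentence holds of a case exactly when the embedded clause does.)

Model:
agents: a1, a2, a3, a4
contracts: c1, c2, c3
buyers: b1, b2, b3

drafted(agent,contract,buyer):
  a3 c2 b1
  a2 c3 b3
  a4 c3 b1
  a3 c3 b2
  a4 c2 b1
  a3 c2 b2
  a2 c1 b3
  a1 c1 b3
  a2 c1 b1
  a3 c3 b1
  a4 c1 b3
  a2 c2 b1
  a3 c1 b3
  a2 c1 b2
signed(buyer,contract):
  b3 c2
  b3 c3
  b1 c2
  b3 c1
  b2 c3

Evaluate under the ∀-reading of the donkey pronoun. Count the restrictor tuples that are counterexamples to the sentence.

"him" takes "a buyer" as antecedent and "it" takes "a contract"; both are donkey pronouns co-varying with the restrictor.
Strong reading: for every (a,c,b) with drafted(a,c,b), signed(b,c).
Restrictor triples: (a1,c1,b3)→signed(b3,c1) ✓  (a2,c1,b1)→signed(b1,c1) ✗  (a2,c1,b2)→signed(b2,c1) ✗  (a2,c1,b3)→signed(b3,c1) ✓  (a2,c2,b1)→signed(b1,c2) ✓  (a2,c3,b3)→signed(b3,c3) ✓  (a3,c1,b3)→signed(b3,c1) ✓  (a3,c2,b1)→signed(b1,c2) ✓  (a3,c2,b2)→signed(b2,c2) ✗  (a3,c3,b1)→signed(b1,c3) ✗  (a3,c3,b2)→signed(b2,c3) ✓  (a4,c1,b3)→signed(b3,c1) ✓  (a4,c2,b1)→signed(b1,c2) ✓  (a4,c3,b1)→signed(b1,c3) ✗
Counterexamples (restrictor triples failing the scope): 5.

5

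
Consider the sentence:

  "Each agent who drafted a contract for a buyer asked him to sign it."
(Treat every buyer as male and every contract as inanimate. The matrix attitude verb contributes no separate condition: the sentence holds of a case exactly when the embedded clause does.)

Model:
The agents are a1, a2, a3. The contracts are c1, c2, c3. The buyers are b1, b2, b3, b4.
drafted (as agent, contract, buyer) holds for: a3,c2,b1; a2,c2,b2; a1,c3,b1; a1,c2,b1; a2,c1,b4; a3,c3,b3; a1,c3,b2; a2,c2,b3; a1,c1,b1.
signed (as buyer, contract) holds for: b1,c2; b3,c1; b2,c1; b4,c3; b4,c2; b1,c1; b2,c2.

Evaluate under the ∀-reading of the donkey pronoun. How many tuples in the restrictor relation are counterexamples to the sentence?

5

"him" takes "a buyer" as antecedent and "it" takes "a contract"; both are donkey pronouns co-varying with the restrictor.
Strong reading: for every (a,c,b) with drafted(a,c,b), signed(b,c).
Restrictor triples: (a1,c1,b1)→signed(b1,c1) ✓  (a1,c2,b1)→signed(b1,c2) ✓  (a1,c3,b1)→signed(b1,c3) ✗  (a1,c3,b2)→signed(b2,c3) ✗  (a2,c1,b4)→signed(b4,c1) ✗  (a2,c2,b2)→signed(b2,c2) ✓  (a2,c2,b3)→signed(b3,c2) ✗  (a3,c2,b1)→signed(b1,c2) ✓  (a3,c3,b3)→signed(b3,c3) ✗
Counterexamples (restrictor triples failing the scope): 5.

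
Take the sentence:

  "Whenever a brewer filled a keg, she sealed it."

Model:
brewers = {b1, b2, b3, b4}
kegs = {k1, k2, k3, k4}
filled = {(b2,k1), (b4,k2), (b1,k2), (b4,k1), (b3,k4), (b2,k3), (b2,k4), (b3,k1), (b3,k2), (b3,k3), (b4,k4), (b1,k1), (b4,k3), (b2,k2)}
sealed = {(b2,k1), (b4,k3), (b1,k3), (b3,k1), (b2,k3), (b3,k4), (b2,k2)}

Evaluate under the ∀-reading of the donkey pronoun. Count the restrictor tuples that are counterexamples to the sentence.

"it" takes "a keg" as antecedent — a donkey pronoun bound across the clause boundary.
Strong reading: for every (b,k) with filled(b,k), sealed(b,k).
Restrictor pairs: (b1,k1) ✗  (b1,k2) ✗  (b2,k1) ✓  (b2,k2) ✓  (b2,k3) ✓  (b2,k4) ✗  (b3,k1) ✓  (b3,k2) ✗  (b3,k3) ✗  (b3,k4) ✓  (b4,k1) ✗  (b4,k2) ✗  (b4,k3) ✓  (b4,k4) ✗
Counterexamples (restrictor pairs failing the scope): 8.

8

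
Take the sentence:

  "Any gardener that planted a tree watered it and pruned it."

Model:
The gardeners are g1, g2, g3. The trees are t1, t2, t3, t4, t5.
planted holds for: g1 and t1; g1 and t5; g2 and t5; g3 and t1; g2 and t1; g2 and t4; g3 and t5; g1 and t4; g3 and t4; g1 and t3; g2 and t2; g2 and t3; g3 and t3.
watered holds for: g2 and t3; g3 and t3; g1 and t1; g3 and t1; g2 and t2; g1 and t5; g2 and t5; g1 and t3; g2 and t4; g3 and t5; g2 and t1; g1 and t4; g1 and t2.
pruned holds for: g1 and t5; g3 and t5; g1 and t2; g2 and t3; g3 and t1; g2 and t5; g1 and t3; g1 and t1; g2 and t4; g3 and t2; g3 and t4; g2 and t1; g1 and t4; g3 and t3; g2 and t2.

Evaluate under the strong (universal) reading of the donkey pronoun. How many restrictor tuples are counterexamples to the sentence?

1

"it" takes "a tree" as antecedent — a donkey pronoun bound across the clause boundary.
Strong reading: for every (g,t) with planted(g,t), watered(g,t) ∧ pruned(g,t).
Restrictor pairs: (g1,t1) ✓  (g1,t3) ✓  (g1,t4) ✓  (g1,t5) ✓  (g2,t1) ✓  (g2,t2) ✓  (g2,t3) ✓  (g2,t4) ✓  (g2,t5) ✓  (g3,t1) ✓  (g3,t3) ✓  (g3,t4) ✗  (g3,t5) ✓
Counterexamples (restrictor pairs failing the scope): 1.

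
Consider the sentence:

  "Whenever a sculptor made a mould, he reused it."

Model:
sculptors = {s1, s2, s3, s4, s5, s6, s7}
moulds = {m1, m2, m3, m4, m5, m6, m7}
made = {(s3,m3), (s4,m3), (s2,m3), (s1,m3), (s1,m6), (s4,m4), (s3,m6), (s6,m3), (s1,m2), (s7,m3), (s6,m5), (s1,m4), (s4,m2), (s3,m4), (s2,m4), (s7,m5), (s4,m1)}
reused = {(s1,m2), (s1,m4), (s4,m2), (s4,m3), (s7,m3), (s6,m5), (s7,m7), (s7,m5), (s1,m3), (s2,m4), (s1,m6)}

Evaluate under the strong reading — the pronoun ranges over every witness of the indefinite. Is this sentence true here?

"it" takes "a mould" as antecedent — a donkey pronoun bound across the clause boundary.
Strong reading: for every (s,m) with made(s,m), reused(s,m).
Restrictor pairs: (s1,m2) ✓  (s1,m3) ✓  (s1,m4) ✓  (s1,m6) ✓  (s2,m3) ✗  (s2,m4) ✓  (s3,m3) ✗  (s3,m4) ✗  (s3,m6) ✗  (s4,m1) ✗  (s4,m2) ✓  (s4,m3) ✓  (s4,m4) ✗  (s6,m3) ✗  (s6,m5) ✓  (s7,m3) ✓  (s7,m5) ✓
Counterexample: (s2,m3) is in made but fails the scope.

False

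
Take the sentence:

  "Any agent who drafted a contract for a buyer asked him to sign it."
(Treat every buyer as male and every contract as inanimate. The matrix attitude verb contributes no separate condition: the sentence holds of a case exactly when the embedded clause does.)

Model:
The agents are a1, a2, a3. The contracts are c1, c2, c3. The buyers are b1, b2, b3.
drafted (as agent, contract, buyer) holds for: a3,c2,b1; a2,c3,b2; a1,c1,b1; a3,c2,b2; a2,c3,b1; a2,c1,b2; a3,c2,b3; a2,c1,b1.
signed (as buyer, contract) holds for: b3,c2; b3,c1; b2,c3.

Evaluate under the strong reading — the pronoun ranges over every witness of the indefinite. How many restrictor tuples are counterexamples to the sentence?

6

"him" takes "a buyer" as antecedent and "it" takes "a contract"; both are donkey pronouns co-varying with the restrictor.
Strong reading: for every (a,c,b) with drafted(a,c,b), signed(b,c).
Restrictor triples: (a1,c1,b1)→signed(b1,c1) ✗  (a2,c1,b1)→signed(b1,c1) ✗  (a2,c1,b2)→signed(b2,c1) ✗  (a2,c3,b1)→signed(b1,c3) ✗  (a2,c3,b2)→signed(b2,c3) ✓  (a3,c2,b1)→signed(b1,c2) ✗  (a3,c2,b2)→signed(b2,c2) ✗  (a3,c2,b3)→signed(b3,c2) ✓
Counterexamples (restrictor triples failing the scope): 6.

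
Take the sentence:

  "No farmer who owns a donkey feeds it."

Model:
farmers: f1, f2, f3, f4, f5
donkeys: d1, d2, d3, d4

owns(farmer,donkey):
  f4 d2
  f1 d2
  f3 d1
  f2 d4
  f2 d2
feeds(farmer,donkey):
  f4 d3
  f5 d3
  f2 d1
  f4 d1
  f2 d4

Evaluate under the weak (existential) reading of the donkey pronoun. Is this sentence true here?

False

"it" takes "a donkey" as antecedent — a donkey pronoun bound across the clause boundary.
Truth condition: for no (f,d) with owns(f,d) does feeds(f,d) hold.
Restrictor pairs — does the scope hold? (f1,d2):fails  (f2,d2):fails  (f2,d4):holds  (f3,d1):fails  (f4,d2):fails
Scope holds for 1 pair(s), so the sentence is false.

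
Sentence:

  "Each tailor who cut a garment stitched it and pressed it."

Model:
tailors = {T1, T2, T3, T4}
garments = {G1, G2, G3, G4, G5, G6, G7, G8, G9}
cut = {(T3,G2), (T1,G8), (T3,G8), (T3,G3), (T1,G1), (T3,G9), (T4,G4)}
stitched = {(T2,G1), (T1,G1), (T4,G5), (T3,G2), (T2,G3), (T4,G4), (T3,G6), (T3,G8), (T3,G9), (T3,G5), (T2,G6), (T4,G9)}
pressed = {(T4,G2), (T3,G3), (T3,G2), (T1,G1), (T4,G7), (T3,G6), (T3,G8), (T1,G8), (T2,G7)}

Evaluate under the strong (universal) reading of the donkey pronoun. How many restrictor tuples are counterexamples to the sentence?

"it" takes "a garment" as antecedent — a donkey pronoun bound across the clause boundary.
Strong reading: for every (t,g) with cut(t,g), stitched(t,g) ∧ pressed(t,g).
Restrictor pairs: (T1,G1) ✓  (T1,G8) ✗  (T3,G2) ✓  (T3,G3) ✗  (T3,G8) ✓  (T3,G9) ✗  (T4,G4) ✗
Counterexamples (restrictor pairs failing the scope): 4.

4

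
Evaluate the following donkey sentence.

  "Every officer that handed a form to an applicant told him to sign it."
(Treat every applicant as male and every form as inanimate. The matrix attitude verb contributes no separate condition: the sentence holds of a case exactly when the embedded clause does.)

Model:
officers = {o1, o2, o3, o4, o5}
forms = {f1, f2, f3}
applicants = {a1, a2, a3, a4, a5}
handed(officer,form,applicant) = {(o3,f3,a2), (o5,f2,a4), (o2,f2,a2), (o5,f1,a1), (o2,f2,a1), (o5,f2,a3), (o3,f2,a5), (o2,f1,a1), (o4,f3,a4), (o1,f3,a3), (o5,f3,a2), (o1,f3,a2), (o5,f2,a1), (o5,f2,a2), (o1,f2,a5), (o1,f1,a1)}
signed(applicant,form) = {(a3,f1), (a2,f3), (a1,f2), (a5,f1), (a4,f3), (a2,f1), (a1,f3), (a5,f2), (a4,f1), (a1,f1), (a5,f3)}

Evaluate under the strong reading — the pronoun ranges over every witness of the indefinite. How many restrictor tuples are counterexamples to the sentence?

5

"him" takes "an applicant" as antecedent and "it" takes "a form"; both are donkey pronouns co-varying with the restrictor.
Strong reading: for every (o,f,a) with handed(o,f,a), signed(a,f).
Restrictor triples: (o1,f1,a1)→signed(a1,f1) ✓  (o1,f2,a5)→signed(a5,f2) ✓  (o1,f3,a2)→signed(a2,f3) ✓  (o1,f3,a3)→signed(a3,f3) ✗  (o2,f1,a1)→signed(a1,f1) ✓  (o2,f2,a1)→signed(a1,f2) ✓  (o2,f2,a2)→signed(a2,f2) ✗  (o3,f2,a5)→signed(a5,f2) ✓  (o3,f3,a2)→signed(a2,f3) ✓  (o4,f3,a4)→signed(a4,f3) ✓  (o5,f1,a1)→signed(a1,f1) ✓  (o5,f2,a1)→signed(a1,f2) ✓  (o5,f2,a2)→signed(a2,f2) ✗  (o5,f2,a3)→signed(a3,f2) ✗  (o5,f2,a4)→signed(a4,f2) ✗  (o5,f3,a2)→signed(a2,f3) ✓
Counterexamples (restrictor triples failing the scope): 5.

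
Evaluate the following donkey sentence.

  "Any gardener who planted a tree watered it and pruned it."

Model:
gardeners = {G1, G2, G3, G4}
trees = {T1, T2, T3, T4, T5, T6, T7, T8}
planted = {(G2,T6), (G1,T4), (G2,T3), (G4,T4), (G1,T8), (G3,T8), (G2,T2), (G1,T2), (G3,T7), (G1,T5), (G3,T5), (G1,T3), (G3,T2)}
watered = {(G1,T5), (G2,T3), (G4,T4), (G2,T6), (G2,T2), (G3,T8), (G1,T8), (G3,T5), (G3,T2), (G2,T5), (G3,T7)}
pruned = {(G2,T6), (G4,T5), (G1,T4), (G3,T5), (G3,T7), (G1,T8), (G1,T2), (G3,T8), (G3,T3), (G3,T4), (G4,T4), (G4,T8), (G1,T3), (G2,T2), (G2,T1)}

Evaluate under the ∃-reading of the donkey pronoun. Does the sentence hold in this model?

"it" takes "a tree" as antecedent — a donkey pronoun bound across the clause boundary.
Weak reading: every gardener g with some planted-tree has at least one planted-tree t such that watered(g,t) ∧ pruned(g,t).
Per gardener: G1:✓  G2:✓  G3:✓  G4:✓
Every gardener in the restrictor has a witness.

True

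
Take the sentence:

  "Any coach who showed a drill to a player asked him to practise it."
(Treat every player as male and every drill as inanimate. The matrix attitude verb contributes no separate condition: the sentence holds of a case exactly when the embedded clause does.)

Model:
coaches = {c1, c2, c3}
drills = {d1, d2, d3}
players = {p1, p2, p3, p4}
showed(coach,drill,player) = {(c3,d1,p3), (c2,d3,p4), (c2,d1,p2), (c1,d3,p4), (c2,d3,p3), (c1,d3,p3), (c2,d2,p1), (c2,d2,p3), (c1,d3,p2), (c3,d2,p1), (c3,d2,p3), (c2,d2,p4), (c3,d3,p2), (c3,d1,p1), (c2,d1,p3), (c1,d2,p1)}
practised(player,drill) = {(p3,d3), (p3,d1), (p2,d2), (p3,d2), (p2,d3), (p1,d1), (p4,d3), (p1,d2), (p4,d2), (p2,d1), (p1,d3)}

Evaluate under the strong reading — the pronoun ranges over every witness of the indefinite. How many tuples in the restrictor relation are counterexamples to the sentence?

0

"him" takes "a player" as antecedent and "it" takes "a drill"; both are donkey pronouns co-varying with the restrictor.
Strong reading: for every (c,d,p) with showed(c,d,p), practised(p,d).
Restrictor triples: (c1,d2,p1)→practised(p1,d2) ✓  (c1,d3,p2)→practised(p2,d3) ✓  (c1,d3,p3)→practised(p3,d3) ✓  (c1,d3,p4)→practised(p4,d3) ✓  (c2,d1,p2)→practised(p2,d1) ✓  (c2,d1,p3)→practised(p3,d1) ✓  (c2,d2,p1)→practised(p1,d2) ✓  (c2,d2,p3)→practised(p3,d2) ✓  (c2,d2,p4)→practised(p4,d2) ✓  (c2,d3,p3)→practised(p3,d3) ✓  (c2,d3,p4)→practised(p4,d3) ✓  (c3,d1,p1)→practised(p1,d1) ✓  (c3,d1,p3)→practised(p3,d1) ✓  (c3,d2,p1)→practised(p1,d2) ✓  (c3,d2,p3)→practised(p3,d2) ✓  (c3,d3,p2)→practised(p2,d3) ✓
Counterexamples (restrictor triples failing the scope): 0.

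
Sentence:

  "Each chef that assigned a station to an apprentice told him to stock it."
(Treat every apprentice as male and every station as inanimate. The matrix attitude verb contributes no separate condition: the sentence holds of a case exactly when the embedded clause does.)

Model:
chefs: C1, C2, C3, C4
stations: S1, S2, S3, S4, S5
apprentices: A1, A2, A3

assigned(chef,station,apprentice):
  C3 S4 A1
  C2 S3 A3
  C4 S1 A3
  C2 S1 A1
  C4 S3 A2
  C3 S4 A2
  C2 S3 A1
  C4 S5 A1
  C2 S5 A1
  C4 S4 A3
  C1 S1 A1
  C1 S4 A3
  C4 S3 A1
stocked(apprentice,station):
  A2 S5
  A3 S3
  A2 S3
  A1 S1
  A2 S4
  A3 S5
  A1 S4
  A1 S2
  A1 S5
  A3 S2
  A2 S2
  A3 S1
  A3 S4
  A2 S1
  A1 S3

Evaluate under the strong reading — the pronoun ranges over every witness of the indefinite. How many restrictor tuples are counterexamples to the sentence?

0

"him" takes "an apprentice" as antecedent and "it" takes "a station"; both are donkey pronouns co-varying with the restrictor.
Strong reading: for every (c,s,a) with assigned(c,s,a), stocked(a,s).
Restrictor triples: (C1,S1,A1)→stocked(A1,S1) ✓  (C1,S4,A3)→stocked(A3,S4) ✓  (C2,S1,A1)→stocked(A1,S1) ✓  (C2,S3,A1)→stocked(A1,S3) ✓  (C2,S3,A3)→stocked(A3,S3) ✓  (C2,S5,A1)→stocked(A1,S5) ✓  (C3,S4,A1)→stocked(A1,S4) ✓  (C3,S4,A2)→stocked(A2,S4) ✓  (C4,S1,A3)→stocked(A3,S1) ✓  (C4,S3,A1)→stocked(A1,S3) ✓  (C4,S3,A2)→stocked(A2,S3) ✓  (C4,S4,A3)→stocked(A3,S4) ✓  (C4,S5,A1)→stocked(A1,S5) ✓
Counterexamples (restrictor triples failing the scope): 0.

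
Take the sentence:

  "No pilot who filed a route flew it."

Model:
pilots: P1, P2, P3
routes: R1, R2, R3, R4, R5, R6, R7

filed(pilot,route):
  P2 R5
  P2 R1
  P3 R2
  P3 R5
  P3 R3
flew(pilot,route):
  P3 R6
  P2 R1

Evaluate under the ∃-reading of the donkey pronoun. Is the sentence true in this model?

"it" takes "a route" as antecedent — a donkey pronoun bound across the clause boundary.
Truth condition: for no (p,r) with filed(p,r) does flew(p,r) hold.
Restrictor pairs — does the scope hold? (P2,R1):holds  (P2,R5):fails  (P3,R2):fails  (P3,R3):fails  (P3,R5):fails
Scope holds for 1 pair(s), so the sentence is false.

False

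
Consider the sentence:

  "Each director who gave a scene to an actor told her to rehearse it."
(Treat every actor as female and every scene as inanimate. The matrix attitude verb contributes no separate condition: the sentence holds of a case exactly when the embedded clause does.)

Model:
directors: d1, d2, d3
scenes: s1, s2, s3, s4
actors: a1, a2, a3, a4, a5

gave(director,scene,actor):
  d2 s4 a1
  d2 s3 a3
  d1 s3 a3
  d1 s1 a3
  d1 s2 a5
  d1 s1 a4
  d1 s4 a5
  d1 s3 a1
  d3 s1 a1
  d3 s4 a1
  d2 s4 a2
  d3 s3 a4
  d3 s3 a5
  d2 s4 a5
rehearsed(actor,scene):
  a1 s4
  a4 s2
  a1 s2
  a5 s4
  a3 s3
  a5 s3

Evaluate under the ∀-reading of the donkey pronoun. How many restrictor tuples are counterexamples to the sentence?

"her" takes "an actor" as antecedent and "it" takes "a scene"; both are donkey pronouns co-varying with the restrictor.
Strong reading: for every (d,s,a) with gave(d,s,a), rehearsed(a,s).
Restrictor triples: (d1,s1,a3)→rehearsed(a3,s1) ✗  (d1,s1,a4)→rehearsed(a4,s1) ✗  (d1,s2,a5)→rehearsed(a5,s2) ✗  (d1,s3,a1)→rehearsed(a1,s3) ✗  (d1,s3,a3)→rehearsed(a3,s3) ✓  (d1,s4,a5)→rehearsed(a5,s4) ✓  (d2,s3,a3)→rehearsed(a3,s3) ✓  (d2,s4,a1)→rehearsed(a1,s4) ✓  (d2,s4,a2)→rehearsed(a2,s4) ✗  (d2,s4,a5)→rehearsed(a5,s4) ✓  (d3,s1,a1)→rehearsed(a1,s1) ✗  (d3,s3,a4)→rehearsed(a4,s3) ✗  (d3,s3,a5)→rehearsed(a5,s3) ✓  (d3,s4,a1)→rehearsed(a1,s4) ✓
Counterexamples (restrictor triples failing the scope): 7.

7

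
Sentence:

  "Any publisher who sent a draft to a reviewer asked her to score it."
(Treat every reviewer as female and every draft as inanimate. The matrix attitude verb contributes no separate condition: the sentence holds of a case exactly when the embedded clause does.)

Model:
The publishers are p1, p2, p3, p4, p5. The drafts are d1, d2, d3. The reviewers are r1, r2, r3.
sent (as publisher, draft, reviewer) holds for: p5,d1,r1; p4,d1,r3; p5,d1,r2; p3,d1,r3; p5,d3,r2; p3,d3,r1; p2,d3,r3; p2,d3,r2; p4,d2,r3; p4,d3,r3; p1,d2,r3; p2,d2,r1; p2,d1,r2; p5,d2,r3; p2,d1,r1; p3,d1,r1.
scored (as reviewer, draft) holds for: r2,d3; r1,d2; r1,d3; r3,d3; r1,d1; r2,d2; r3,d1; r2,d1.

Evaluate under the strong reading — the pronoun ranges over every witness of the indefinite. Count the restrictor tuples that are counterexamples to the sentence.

"her" takes "a reviewer" as antecedent and "it" takes "a draft"; both are donkey pronouns co-varying with the restrictor.
Strong reading: for every (p,d,r) with sent(p,d,r), scored(r,d).
Restrictor triples: (p1,d2,r3)→scored(r3,d2) ✗  (p2,d1,r1)→scored(r1,d1) ✓  (p2,d1,r2)→scored(r2,d1) ✓  (p2,d2,r1)→scored(r1,d2) ✓  (p2,d3,r2)→scored(r2,d3) ✓  (p2,d3,r3)→scored(r3,d3) ✓  (p3,d1,r1)→scored(r1,d1) ✓  (p3,d1,r3)→scored(r3,d1) ✓  (p3,d3,r1)→scored(r1,d3) ✓  (p4,d1,r3)→scored(r3,d1) ✓  (p4,d2,r3)→scored(r3,d2) ✗  (p4,d3,r3)→scored(r3,d3) ✓  (p5,d1,r1)→scored(r1,d1) ✓  (p5,d1,r2)→scored(r2,d1) ✓  (p5,d2,r3)→scored(r3,d2) ✗  (p5,d3,r2)→scored(r2,d3) ✓
Counterexamples (restrictor triples failing the scope): 3.

3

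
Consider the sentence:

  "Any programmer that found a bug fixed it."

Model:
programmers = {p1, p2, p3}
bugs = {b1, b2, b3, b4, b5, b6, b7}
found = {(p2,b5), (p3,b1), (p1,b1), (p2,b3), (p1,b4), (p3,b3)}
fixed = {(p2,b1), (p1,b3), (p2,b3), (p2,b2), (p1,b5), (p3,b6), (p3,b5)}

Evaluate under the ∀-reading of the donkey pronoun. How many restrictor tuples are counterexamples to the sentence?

5

"it" takes "a bug" as antecedent — a donkey pronoun bound across the clause boundary.
Strong reading: for every (p,b) with found(p,b), fixed(p,b).
Restrictor pairs: (p1,b1) ✗  (p1,b4) ✗  (p2,b3) ✓  (p2,b5) ✗  (p3,b1) ✗  (p3,b3) ✗
Counterexamples (restrictor pairs failing the scope): 5.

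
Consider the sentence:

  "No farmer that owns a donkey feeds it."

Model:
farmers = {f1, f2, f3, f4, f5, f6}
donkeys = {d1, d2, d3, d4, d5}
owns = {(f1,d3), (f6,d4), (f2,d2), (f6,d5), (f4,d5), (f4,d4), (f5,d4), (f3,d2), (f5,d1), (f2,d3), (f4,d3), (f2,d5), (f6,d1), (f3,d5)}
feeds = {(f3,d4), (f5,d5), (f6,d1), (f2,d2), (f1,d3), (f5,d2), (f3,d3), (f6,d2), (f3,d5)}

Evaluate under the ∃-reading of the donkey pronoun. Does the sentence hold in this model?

False

"it" takes "a donkey" as antecedent — a donkey pronoun bound across the clause boundary.
Truth condition: for no (f,d) with owns(f,d) does feeds(f,d) hold.
Restrictor pairs — does the scope hold? (f1,d3):holds  (f2,d2):holds  (f2,d3):fails  (f2,d5):fails  (f3,d2):fails  (f3,d5):holds  (f4,d3):fails  (f4,d4):fails  (f4,d5):fails  (f5,d1):fails  (f5,d4):fails  (f6,d1):holds  (f6,d4):fails  (f6,d5):fails
Scope holds for 4 pair(s), so the sentence is false.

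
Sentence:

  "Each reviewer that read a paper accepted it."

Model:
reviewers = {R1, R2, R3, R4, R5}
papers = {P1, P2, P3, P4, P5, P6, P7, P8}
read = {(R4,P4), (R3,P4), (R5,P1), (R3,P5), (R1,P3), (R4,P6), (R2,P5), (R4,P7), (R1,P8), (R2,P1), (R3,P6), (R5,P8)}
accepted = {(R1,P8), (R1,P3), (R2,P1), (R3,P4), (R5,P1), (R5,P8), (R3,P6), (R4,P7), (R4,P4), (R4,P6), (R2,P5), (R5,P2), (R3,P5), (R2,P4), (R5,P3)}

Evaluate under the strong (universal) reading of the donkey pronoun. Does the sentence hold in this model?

"it" takes "a paper" as antecedent — a donkey pronoun bound across the clause boundary.
Strong reading: for every (r,p) with read(r,p), accepted(r,p).
Restrictor pairs: (R1,P3) ✓  (R1,P8) ✓  (R2,P1) ✓  (R2,P5) ✓  (R3,P4) ✓  (R3,P5) ✓  (R3,P6) ✓  (R4,P4) ✓  (R4,P6) ✓  (R4,P7) ✓  (R5,P1) ✓  (R5,P8) ✓
Every restrictor pair satisfies the scope.

True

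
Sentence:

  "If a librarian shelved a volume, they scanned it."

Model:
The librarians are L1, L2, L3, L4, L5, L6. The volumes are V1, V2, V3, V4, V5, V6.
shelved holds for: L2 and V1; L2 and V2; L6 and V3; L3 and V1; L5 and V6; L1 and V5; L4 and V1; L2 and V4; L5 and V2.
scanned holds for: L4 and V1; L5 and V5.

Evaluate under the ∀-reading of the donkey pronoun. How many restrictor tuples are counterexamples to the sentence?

8

"it" takes "a volume" as antecedent — a donkey pronoun bound across the clause boundary.
Strong reading: for every (l,v) with shelved(l,v), scanned(l,v).
Restrictor pairs: (L1,V5) ✗  (L2,V1) ✗  (L2,V2) ✗  (L2,V4) ✗  (L3,V1) ✗  (L4,V1) ✓  (L5,V2) ✗  (L5,V6) ✗  (L6,V3) ✗
Counterexamples (restrictor pairs failing the scope): 8.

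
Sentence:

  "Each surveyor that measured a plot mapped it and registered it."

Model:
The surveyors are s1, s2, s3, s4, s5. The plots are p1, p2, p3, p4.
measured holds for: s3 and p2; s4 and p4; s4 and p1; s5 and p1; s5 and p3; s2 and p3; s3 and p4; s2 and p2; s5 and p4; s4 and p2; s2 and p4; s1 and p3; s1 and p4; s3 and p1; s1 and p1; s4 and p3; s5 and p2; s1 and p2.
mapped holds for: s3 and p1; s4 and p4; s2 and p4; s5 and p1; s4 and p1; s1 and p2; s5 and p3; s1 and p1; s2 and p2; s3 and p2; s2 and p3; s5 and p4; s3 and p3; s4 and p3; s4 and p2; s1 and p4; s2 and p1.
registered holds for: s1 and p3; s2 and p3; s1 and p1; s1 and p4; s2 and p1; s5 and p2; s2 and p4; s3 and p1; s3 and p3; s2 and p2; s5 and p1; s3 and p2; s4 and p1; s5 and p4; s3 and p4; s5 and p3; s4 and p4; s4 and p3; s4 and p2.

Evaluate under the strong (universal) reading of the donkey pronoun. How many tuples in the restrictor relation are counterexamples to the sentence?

4

"it" takes "a plot" as antecedent — a donkey pronoun bound across the clause boundary.
Strong reading: for every (s,p) with measured(s,p), mapped(s,p) ∧ registered(s,p).
Restrictor pairs: (s1,p1) ✓  (s1,p2) ✗  (s1,p3) ✗  (s1,p4) ✓  (s2,p2) ✓  (s2,p3) ✓  (s2,p4) ✓  (s3,p1) ✓  (s3,p2) ✓  (s3,p4) ✗  (s4,p1) ✓  (s4,p2) ✓  (s4,p3) ✓  (s4,p4) ✓  (s5,p1) ✓  (s5,p2) ✗  (s5,p3) ✓  (s5,p4) ✓
Counterexamples (restrictor pairs failing the scope): 4.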